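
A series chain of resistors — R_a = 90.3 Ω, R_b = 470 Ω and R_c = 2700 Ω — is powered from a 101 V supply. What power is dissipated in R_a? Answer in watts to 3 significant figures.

0.0867 W

Series elements share the same current, so find I first, then use P = I²R.
R_total = 90.3 + 470 + 2700 = 3260 Ω
I = V / R_total = 101 / 3260 = 0.03098 A
P_R_a = I² × R_a = (0.03098)² × 90.3 = 0.08666 W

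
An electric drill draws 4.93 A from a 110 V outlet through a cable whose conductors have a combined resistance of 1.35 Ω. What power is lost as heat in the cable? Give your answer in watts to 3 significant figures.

The cable is a series resistance carrying the load current; its dissipation is I²R_line.
The cable carries the full 4.93 A.
P_line = I² R_line = (4.930)² × 1.35 = 32.81 W

32.8 W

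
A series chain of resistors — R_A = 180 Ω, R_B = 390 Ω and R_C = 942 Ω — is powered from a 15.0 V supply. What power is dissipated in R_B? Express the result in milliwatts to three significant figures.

38.4 mW

Series elements share the same current, so find I first, then use P = I²R.
R_total = 180 + 390 + 942 = 1512 Ω
I = V / R_total = 15.0 / 1512 = 0.009921 A
P_R_B = I² × R_B = (0.009921)² × 390 = 0.03838 W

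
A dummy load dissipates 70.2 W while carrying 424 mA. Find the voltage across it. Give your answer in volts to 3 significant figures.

166 V

Inverting the appropriate power form: V = P / I.
V = 70.2 / 0.4240 = 165.6 V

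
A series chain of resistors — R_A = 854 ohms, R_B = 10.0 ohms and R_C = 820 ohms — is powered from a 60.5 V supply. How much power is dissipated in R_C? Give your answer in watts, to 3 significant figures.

1.06 W

Since the resistors are in series they all carry the loop current I = V/R_total; the power in any one is I²R.
R_total = 854 + 10.0 + 820 = 1684 Ω
I = V / R_total = 60.5 / 1684 = 0.03593 A
P_R_C = I² × R_C = (0.03593)² × 820 = 1.058 W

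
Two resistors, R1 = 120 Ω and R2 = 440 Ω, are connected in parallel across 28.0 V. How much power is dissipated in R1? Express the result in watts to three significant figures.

Every branch has 28.0 V across it, so for R1 the power is simply V²/R.
P_R1 = V² / R1 = (28.0)² / 120 Ω = 6.533 W

6.53 W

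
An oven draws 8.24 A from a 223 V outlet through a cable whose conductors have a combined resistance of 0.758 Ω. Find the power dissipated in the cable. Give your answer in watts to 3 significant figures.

Only the current and the line resistance are needed for the I²R loss.
The cable carries the full 8.24 A.
P_line = I² R_line = (8.240)² × 0.758 = 51.47 W

51.5 W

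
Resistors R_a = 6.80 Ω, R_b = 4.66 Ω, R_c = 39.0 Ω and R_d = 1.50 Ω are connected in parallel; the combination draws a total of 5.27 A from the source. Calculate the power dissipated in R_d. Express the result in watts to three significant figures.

16.7 W

Parallel branches share V, not I — compute V via R_eq, then use V²/R for the target branch.
1/R_eq = 1/6.80 + 1/4.66 + 1/39.0 + 1/1.50 ⇒ R_eq = 0.9488 Ω
V = I_total × R_eq = 5.270 × 0.9488 = 5.000 V
P_R_d = V² / R_d = (5.000)² / 1.50 = 16.67 W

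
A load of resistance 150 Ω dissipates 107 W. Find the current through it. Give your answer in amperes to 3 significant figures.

0.845 A

Inverting the appropriate power form: I = √(P / R).
I = √(107 / 150) = 0.8446 A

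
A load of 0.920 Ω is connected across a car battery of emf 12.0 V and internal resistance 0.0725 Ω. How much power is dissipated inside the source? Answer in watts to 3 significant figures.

Internal loss is I²r, with I set by the total series resistance r+R.
I = ε / (r + R) = 12.0 / (0.0725 + 0.920) = 12.09 A
P_int = I² r = (12.09)² × 0.0725 = 10.60 W

10.6 W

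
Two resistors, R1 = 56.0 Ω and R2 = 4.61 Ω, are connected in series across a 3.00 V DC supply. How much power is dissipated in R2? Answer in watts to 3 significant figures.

Since the resistors are in series they all carry the loop current I = V/R_total; the power in any one is I²R.
R_total = 56.0 + 4.61 = 60.61 Ω
I = V / R_total = 3.00 / 60.61 = 0.04950 A
P_R2 = I² × R2 = (0.04950)² × 4.61 = 0.01129 W

0.0113 W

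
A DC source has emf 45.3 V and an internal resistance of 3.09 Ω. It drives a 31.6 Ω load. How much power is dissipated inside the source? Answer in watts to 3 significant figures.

The source's internal resistance is just another series element carrying I; its dissipation is I²r.
I = ε / (r + R) = 45.3 / (3.09 + 31.6) = 1.306 A
P_int = I² r = (1.306)² × 3.09 = 5.269 W

5.27 W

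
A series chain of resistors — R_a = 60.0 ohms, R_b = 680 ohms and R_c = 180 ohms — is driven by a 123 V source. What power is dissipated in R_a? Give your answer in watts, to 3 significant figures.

Series elements share the same current, so find I first, then use P = I²R.
R_total = 60.0 + 680 + 180 = 920.0 Ω
I = V / R_total = 123 / 920.0 = 0.1337 A
P_R_a = I² × R_a = (0.1337)² × 60.0 = 1.072 W

1.07 W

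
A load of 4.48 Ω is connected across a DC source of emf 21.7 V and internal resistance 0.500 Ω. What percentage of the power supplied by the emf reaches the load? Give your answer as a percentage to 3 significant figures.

Both r and R carry the same current, so the power split is just the resistance split: η = R/(R+r).
η = R / (R + r) = 4.48 / (4.48 + 0.500) = 0.8996

90.0 %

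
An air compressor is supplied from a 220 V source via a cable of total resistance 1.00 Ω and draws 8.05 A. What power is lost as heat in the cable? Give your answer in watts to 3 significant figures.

The cable and load are in series, so the same current flows in both; the loss is I²R_line.
The cable carries the full 8.05 A.
P_line = I² R_line = (8.050)² × 1.00 = 64.80 W

64.8 W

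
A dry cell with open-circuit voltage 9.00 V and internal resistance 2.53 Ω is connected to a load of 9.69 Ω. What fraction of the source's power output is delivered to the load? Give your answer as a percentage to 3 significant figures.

Both r and R carry the same current, so the power split is just the resistance split: η = R/(R+r).
η = R / (R + r) = 9.69 / (9.69 + 2.53) = 0.7930

79.3 %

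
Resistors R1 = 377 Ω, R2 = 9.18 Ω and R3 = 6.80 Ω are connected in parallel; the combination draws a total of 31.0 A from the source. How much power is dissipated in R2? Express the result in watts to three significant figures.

1560 W

Only the total current is stated, so first find the parallel equivalent to get the voltage across the combination.
1/R_eq = 1/377 + 1/9.18 + 1/6.80 ⇒ R_eq = 3.866 Ω
V = I_total × R_eq = 31.00 × 3.866 = 119.9 V
P_R2 = V² / R2 = (119.9)² / 9.18 = 1565 W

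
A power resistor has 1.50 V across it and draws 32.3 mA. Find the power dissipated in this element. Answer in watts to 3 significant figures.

V and I are known directly — P = V I, no intermediate step needed.
P = 1.50 V × 0.03230 A = 0.04845 W

0.0484 W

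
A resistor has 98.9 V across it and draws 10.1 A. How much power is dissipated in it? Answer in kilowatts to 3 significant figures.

0.999 kW

Both the voltage across and the current through the element are known, so P = V I applies directly.
P = 98.9 V × 10.10 A = 998.9 W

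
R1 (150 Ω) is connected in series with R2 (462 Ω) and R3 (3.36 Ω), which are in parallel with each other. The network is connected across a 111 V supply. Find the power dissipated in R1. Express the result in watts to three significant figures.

78.6 W

Replace R2 and R3 with their parallel equivalent so the circuit becomes R1 in series with R_p.
R_p = (462×3.36)/(462+3.36) = 3.336 Ω
R_total = 150 + 3.336 = 153.3 Ω
I = V / R_total = 111 / 153.3 = 0.7239 A
All the current flows through R1; use P = I²R.
P_R1 = (0.7239)² × 150 = 78.61 W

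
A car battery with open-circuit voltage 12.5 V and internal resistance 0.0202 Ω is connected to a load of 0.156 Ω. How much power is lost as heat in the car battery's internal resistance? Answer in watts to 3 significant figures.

The internal resistance carries the same current as the load; P_int = I²r.
I = ε / (r + R) = 12.5 / (0.0202 + 0.156) = 70.94 A
P_int = I² r = (70.94)² × 0.0202 = 101.7 W

102 W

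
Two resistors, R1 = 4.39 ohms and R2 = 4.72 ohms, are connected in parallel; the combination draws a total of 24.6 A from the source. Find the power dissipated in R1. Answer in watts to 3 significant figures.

713 W

We need the common branch voltage; get it from I_total × R_eq, then P = V²/R for the branch.
1/R_eq = 1/4.39 + 1/4.72 ⇒ R_eq = 2.275 Ω
V = I_total × R_eq = 24.60 × 2.275 = 55.95 V
P_R1 = V² / R1 = (55.95)² / 4.39 = 713.2 W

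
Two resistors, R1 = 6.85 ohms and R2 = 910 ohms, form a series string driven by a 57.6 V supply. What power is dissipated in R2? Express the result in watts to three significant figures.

3.59 W

The current is common to all series resistors; compute it, then apply P = I²R for the target.
R_total = 6.85 + 910 = 916.9 Ω
I = V / R_total = 57.6 / 916.9 = 0.06282 A
P_R2 = I² × R2 = (0.06282)² × 910 = 3.592 W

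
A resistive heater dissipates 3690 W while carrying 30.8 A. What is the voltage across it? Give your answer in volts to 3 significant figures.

120 V

From P = V I = I²R = V²/R, with the two given quantities we get V = P / I.
V = 3690 / 30.80 = 119.8 V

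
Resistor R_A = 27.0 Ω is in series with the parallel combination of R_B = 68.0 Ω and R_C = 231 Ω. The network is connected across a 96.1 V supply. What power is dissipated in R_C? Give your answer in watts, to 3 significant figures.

17.4 W

Reduce the parallel pair to R_p first; the network is then a simple series string.
R_p = (68.0×231)/(68.0+231) = 52.54 Ω
R_total = 27.0 + 52.54 = 79.54 Ω
I = V / R_total = 96.1 / 79.54 = 1.208 A
Voltage across the parallel pair: V_p = I × R_p = 1.208 × 52.54 = 63.48 V
With V_p across R_C, its power is V_p²/R_C.
P_R_C = (63.48)² / 231 = 17.44 W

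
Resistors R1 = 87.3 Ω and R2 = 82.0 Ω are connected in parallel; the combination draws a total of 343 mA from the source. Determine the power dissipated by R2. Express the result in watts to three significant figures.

2.57 W

Only the total current is stated, so first find the parallel equivalent to get the voltage across the combination.
1/R_eq = 1/87.3 + 1/82.0 ⇒ R_eq = 42.28 Ω
V = I_total × R_eq = 0.3430 × 42.28 = 14.50 V
P_R2 = V² / R2 = (14.50)² / 82.0 = 2.565 W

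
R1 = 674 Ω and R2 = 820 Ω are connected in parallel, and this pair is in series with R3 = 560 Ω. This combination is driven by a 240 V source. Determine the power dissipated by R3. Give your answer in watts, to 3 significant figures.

First find R_p for the parallel pair, then treat R_p + R3 as a series loop.
R_p = (674×820)/(674+820) = 369.9 Ω
R_total = R_p + 560 = 369.9 + 560 = 929.9 Ω
I = V / R_total = 240 / 929.9 = 0.2581 A
R3 is the series element, so its power is I²R.
P_R3 = (0.2581)² × 560 = 37.30 W

37.3 W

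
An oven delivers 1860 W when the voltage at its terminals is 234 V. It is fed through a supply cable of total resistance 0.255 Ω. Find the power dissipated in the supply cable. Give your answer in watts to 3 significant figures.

16.1 W

Line loss is just I²R for the cable — we know both I and R_line directly.
I = P / V = 1860 / 234 = 7.949 A through the supply cable.
P_line = I² R_line = (7.949)² × 0.255 = 16.11 W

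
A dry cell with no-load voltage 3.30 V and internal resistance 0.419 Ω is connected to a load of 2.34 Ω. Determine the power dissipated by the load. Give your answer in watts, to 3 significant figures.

3.35 W

Find the circuit current first, then P = I²R for the load (series elements share I).
I = ε / (r + R) = 3.30 / (0.419 + 2.34) = 1.196 A
P_load = I² R = (1.196)² × 2.34 = 3.348 W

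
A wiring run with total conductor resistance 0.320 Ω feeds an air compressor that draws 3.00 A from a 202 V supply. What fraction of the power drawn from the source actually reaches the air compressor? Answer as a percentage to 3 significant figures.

99.5 %

The wiring run carries the full 3.00 A.
P_line = I² R_line = (3.000)² × 0.320 = 2.880 W
P_source = V I = 202 × 3.000 = 606.0 W; P_load = 603.1 W
η = P_load / P_source = 603.1 / 606.0 = 0.9952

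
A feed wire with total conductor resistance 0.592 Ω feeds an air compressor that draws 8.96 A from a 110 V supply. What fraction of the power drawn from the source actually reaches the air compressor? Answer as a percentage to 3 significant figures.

95.2 %

The feed wire carries the full 8.96 A.
P_line = I² R_line = (8.960)² × 0.592 = 47.53 W
P_source = V I = 110 × 8.960 = 985.6 W; P_load = 938.1 W
η = P_load / P_source = 938.1 / 985.6 = 0.9518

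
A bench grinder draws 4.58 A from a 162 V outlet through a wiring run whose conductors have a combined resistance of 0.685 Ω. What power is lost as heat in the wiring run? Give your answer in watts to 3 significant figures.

14.4 W

Only the current and the line resistance are needed for the I²R loss.
The wiring run carries the full 4.58 A.
P_line = I² R_line = (4.580)² × 0.685 = 14.37 W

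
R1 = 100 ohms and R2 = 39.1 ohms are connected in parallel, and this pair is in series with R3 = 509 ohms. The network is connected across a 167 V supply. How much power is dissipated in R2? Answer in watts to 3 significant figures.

1.95 W

First find R_p for the parallel pair, then treat R_p + R3 as a series loop.
R_p = (100×39.1)/(100+39.1) = 28.11 Ω
R_total = R_p + 509 = 28.11 + 509 = 537.1 Ω
I = V / R_total = 167 / 537.1 = 0.3109 A
Voltage across the parallel pair: V_p = I × R_p = 0.3109 × 28.11 = 8.740 V
R2 has V_p across it, so P = V_p²/R2.
P_R2 = (8.740)² / 39.1 = 1.954 W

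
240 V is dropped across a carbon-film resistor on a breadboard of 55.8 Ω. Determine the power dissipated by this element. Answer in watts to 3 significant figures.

With V across and R both known, P = V²/R gives the dissipation directly.
P = (240 V)² / 55.8 Ω = 1032 W

1030 W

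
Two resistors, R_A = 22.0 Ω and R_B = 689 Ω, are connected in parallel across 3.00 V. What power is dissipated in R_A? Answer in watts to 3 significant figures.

0.409 W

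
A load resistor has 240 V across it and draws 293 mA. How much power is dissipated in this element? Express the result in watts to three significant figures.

With V and I both given, power follows immediately from P = V I.
P = 240 V × 0.2930 A = 70.32 W

70.3 W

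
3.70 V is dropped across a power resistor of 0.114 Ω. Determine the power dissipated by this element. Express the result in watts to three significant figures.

120 W

With V across and R both known, P = V²/R gives the dissipation directly.
P = (3.70 V)² / 0.114 Ω = 120.1 W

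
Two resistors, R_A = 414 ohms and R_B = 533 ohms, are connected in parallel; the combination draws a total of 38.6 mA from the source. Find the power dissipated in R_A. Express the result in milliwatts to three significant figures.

195 mW

Parallel branches share V, not I — compute V via R_eq, then use V²/R for the target branch.
1/R_eq = 1/414 + 1/533 ⇒ R_eq = 233.0 Ω
V = I_total × R_eq = 0.03860 × 233.0 = 8.994 V
P_R_A = V² / R_A = (8.994)² / 414 = 0.1954 W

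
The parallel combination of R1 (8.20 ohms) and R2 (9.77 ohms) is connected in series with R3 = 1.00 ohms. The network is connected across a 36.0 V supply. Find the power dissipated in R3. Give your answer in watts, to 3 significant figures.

Reduce the parallel combination to a single R_p; the circuit then becomes R_p in series with the remaining resistor.
R_p = (8.20×9.77)/(8.20+9.77) = 4.458 Ω
R_total = R_p + 1.00 = 4.458 + 1.00 = 5.458 Ω
I = V / R_total = 36.0 / 5.458 = 6.596 A
All the supply current flows through R3; use P = I²R3.
P_R3 = (6.596)² × 1.00 = 43.50 W

43.5 W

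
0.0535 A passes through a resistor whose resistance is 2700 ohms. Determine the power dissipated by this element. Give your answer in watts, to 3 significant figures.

7.73 W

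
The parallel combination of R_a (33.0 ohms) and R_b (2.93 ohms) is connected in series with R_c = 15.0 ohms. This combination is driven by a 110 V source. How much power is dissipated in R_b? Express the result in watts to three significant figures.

First find R_p for the parallel pair, then treat R_p + R_c as a series loop.
R_p = (33.0×2.93)/(33.0+2.93) = 2.691 Ω
R_total = R_p + 15.0 = 2.691 + 15.0 = 17.69 Ω
I = V / R_total = 110 / 17.69 = 6.218 A
Voltage across the parallel pair: V_p = I × R_p = 6.218 × 2.691 = 16.73 V
R_b has V_p across it, so P = V_p²/R_b.
P_R_b = (16.73)² / 2.93 = 95.56 W

95.6 W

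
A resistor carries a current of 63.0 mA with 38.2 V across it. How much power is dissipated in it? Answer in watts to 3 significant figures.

Since both terminal voltage and current are stated, P = V I gives the power in one step.
P = 38.2 V × 0.06300 A = 2.407 W

2.41 W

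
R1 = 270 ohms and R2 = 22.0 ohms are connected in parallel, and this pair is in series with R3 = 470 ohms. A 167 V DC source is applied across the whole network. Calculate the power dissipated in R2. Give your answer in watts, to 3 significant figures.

2.18 W

Combine R1 and R2 into their parallel equivalent first, reducing the network to two series resistors.
R_p = (270×22.0)/(270+22.0) = 20.34 Ω
R_total = R_p + 470 = 20.34 + 470 = 490.3 Ω
I = V / R_total = 167 / 490.3 = 0.3406 A
Voltage across the parallel pair: V_p = I × R_p = 0.3406 × 20.34 = 6.928 V
R2 sits across V_p; its power is V_p²/R.
P_R2 = (6.928)² / 22.0 = 2.182 W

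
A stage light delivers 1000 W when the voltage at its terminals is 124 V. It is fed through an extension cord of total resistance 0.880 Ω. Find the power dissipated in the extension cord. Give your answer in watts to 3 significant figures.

57.2 W

The extension cord and load are in series, so the same current flows in both; the loss is I²R_line.
I = P / V = 1000 / 124 = 8.065 A through the extension cord.
P_line = I² R_line = (8.065)² × 0.880 = 57.23 W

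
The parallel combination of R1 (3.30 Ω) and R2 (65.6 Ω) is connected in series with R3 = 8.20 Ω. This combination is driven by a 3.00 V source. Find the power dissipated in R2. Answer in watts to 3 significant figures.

0.0105 W

Combine R1 and R2 into their parallel equivalent first, reducing the network to two series resistors.
R_p = (3.30×65.6)/(3.30+65.6) = 3.142 Ω
R_total = R_p + 8.20 = 3.142 + 8.20 = 11.34 Ω
I = V / R_total = 3.00 / 11.34 = 0.2645 A
Voltage across the parallel pair: V_p = I × R_p = 0.2645 × 3.142 = 0.8311 V
R2 has V_p across it, so P = V_p²/R2.
P_R2 = (0.8311)² / 65.6 = 0.01053 W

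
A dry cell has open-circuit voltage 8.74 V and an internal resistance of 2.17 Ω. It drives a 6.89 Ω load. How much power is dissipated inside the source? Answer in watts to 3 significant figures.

2.02 W

r is in series with the load, so it carries the full circuit current — the loss in it is I²r.
I = ε / (r + R) = 8.74 / (2.17 + 6.89) = 0.9647 A
P_int = I² r = (0.9647)² × 2.17 = 2.019 W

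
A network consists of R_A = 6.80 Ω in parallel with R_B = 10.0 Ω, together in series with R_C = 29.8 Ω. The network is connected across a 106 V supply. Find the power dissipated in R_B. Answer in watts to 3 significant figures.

Collapse the R_A‖R_B pair into one equivalent R_p; then R_p and R_C form a series string.
R_p = (6.80×10.0)/(6.80+10.0) = 4.048 Ω
R_total = R_p + 29.8 = 4.048 + 29.8 = 33.85 Ω
I = V / R_total = 106 / 33.85 = 3.132 A
Voltage across the parallel pair: V_p = I × R_p = 3.132 × 4.048 = 12.68 V
R_B sits across V_p; its power is V_p²/R.
P_R_B = (12.68)² / 10.0 = 16.07 W

16.1 W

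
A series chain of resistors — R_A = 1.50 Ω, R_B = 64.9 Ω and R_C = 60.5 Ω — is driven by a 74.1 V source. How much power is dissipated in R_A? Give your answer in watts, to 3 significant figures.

Since the resistors are in series they all carry the loop current I = V/R_total; the power in any one is I²R.
R_total = 1.50 + 64.9 + 60.5 = 126.9 Ω
I = V / R_total = 74.1 / 126.9 = 0.5839 A
P_R_A = I² × R_A = (0.5839)² × 1.50 = 0.5115 W

0.511 W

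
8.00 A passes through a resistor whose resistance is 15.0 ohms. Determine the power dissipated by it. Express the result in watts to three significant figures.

960 W

The current through and the resistance of the element are both given; use P = I²R.
P = (8.000 A)² × 15.0 Ω = 960.0 W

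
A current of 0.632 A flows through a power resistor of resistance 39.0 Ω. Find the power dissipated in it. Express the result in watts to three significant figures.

Current and resistance are given, so P = I²R is the direct form.
P = (0.6320 A)² × 39.0 Ω = 15.58 W

15.6 W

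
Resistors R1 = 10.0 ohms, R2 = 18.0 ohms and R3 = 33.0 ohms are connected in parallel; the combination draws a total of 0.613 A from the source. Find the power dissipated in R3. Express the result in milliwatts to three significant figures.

Only the total current is stated, so first find the parallel equivalent to get the voltage across the combination.
1/R_eq = 1/10.0 + 1/18.0 + 1/33.0 ⇒ R_eq = 5.380 Ω
V = I_total × R_eq = 0.6130 × 5.380 = 3.298 V
P_R3 = V² / R3 = (3.298)² / 33.0 = 0.3296 W

330 mW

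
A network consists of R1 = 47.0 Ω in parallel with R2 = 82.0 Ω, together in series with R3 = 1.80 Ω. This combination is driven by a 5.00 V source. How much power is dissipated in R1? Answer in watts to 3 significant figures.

Reduce the parallel combination to a single R_p; the circuit then becomes R_p in series with the remaining resistor.
R_p = (47.0×82.0)/(47.0+82.0) = 29.88 Ω
R_total = R_p + 1.80 = 29.88 + 1.80 = 31.68 Ω
I = V / R_total = 5.00 / 31.68 = 0.1578 A
Voltage across the parallel pair: V_p = I × R_p = 0.1578 × 29.88 = 4.716 V
R1 sits across V_p; its power is V_p²/R.
P_R1 = (4.716)² / 47.0 = 0.4732 W

0.473 W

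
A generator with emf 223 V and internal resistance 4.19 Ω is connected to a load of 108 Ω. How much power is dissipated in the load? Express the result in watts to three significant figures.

427 W

The internal resistance and the load are in series, so the same I flows through both; get I from ε/(r+R), then I²R for the load.
I = ε / (r + R) = 223 / (4.19 + 108) = 1.988 A
P_load = I² R = (1.988)² × 108 = 426.7 W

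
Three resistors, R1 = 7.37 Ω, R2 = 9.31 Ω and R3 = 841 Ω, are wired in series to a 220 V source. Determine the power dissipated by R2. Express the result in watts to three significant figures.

0.613 W

Since the resistors are in series they all carry the loop current I = V/R_total; the power in any one is I²R.
R_total = 7.37 + 9.31 + 841 = 857.7 Ω
I = V / R_total = 220 / 857.7 = 0.2565 A
P_R2 = I² × R2 = (0.2565)² × 9.31 = 0.6126 W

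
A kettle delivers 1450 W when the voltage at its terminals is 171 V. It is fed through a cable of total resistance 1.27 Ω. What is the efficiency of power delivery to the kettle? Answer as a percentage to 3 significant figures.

I = P / V = 1450 / 171 = 8.480 A through the cable.
P_line = I² R_line = (8.480)² × 1.27 = 91.32 W
P_source = P_load + P_line = 1450 + 91.32 = 1541 W
η = P_load / P_source = 1450 / 1541 = 0.9408

94.1 %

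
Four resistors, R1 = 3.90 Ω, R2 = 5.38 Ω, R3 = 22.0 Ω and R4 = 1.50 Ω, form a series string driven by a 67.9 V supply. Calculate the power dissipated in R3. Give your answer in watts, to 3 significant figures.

94.4 W

Every series element carries the same I. Get I from the total resistance, then P = I² × R3.
R_total = 3.90 + 5.38 + 22.0 + 1.50 = 32.78 Ω
I = V / R_total = 67.9 / 32.78 = 2.071 A
P_R3 = I² × R3 = (2.071)² × 22.0 = 94.39 W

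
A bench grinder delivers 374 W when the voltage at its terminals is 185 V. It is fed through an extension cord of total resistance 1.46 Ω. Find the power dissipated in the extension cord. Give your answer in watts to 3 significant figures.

5.97 W

Only the current and the line resistance are needed for the I²R loss.
I = P / V = 374 / 185 = 2.022 A through the extension cord.
P_line = I² R_line = (2.022)² × 1.46 = 5.967 W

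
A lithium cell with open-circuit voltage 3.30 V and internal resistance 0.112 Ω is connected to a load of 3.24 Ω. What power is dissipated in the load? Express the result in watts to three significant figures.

3.14 W

Load and internal resistance form a series loop — compute the loop current, then the load power via I²R.
I = ε / (r + R) = 3.30 / (0.112 + 3.24) = 0.9845 A
P_load = I² R = (0.9845)² × 3.24 = 3.140 W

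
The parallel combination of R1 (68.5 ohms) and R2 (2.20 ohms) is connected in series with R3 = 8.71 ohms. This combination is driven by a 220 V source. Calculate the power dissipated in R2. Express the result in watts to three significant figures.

First find R_p for the parallel pair, then treat R_p + R3 as a series loop.
R_p = (68.5×2.20)/(68.5+2.20) = 2.132 Ω
R_total = R_p + 8.71 = 2.132 + 8.71 = 10.84 Ω
I = V / R_total = 220 / 10.84 = 20.29 A
Voltage across the parallel pair: V_p = I × R_p = 20.29 × 2.132 = 43.25 V
R2 has V_p across it, so P = V_p²/R2.
P_R2 = (43.25)² / 2.20 = 850.4 W

850 W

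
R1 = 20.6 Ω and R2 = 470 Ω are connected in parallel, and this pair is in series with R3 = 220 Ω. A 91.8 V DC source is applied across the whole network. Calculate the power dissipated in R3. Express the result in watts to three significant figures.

First find R_p for the parallel pair, then treat R_p + R3 as a series loop.
R_p = (20.6×470)/(20.6+470) = 19.74 Ω
R_total = R_p + 220 = 19.74 + 220 = 239.7 Ω
I = V / R_total = 91.8 / 239.7 = 0.3829 A
All the supply current flows through R3; use P = I²R3.
P_R3 = (0.3829)² × 220 = 32.26 W

32.3 W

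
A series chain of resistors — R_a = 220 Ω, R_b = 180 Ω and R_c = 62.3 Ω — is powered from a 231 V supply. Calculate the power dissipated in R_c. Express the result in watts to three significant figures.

15.6 W

Every series element carries the same I. Get I from the total resistance, then P = I² × R_c.
R_total = 220 + 180 + 62.3 = 462.3 Ω
I = V / R_total = 231 / 462.3 = 0.4997 A
P_R_c = I² × R_c = (0.4997)² × 62.3 = 15.55 W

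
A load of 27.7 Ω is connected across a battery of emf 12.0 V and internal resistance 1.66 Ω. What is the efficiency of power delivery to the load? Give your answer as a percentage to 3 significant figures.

η = P_load/(P_load+P_int) = I²R/(I²R+I²r) = R/(R+r) — the I² cancels for series elements.
η = R / (R + r) = 27.7 / (27.7 + 1.66) = 0.9435

94.3 %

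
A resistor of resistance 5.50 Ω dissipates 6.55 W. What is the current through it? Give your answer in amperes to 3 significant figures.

1.09 A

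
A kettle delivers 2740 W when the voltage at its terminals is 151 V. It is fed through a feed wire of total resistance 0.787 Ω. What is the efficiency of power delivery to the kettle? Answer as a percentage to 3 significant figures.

I = P / V = 2740 / 151 = 18.15 A through the feed wire.
P_line = I² R_line = (18.15)² × 0.787 = 259.1 W
P_source = P_load + P_line = 2740 + 259.1 = 2999 W
η = P_load / P_source = 2740 / 2999 = 0.9136

91.4 %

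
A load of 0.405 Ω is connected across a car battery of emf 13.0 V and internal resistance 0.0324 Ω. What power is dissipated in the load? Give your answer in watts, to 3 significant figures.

358 W

With r and R in series, I = ε/(r+R); the load dissipates I²R.
I = ε / (r + R) = 13.0 / (0.0324 + 0.405) = 29.72 A
P_load = I² R = (29.72)² × 0.405 = 357.8 W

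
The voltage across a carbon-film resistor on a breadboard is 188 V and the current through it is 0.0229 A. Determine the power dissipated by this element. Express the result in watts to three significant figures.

With V and I both given, power follows immediately from P = V I.
P = 188 V × 0.02290 A = 4.305 W

4.31 W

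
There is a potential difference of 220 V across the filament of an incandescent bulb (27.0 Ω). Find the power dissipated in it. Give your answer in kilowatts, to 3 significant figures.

1.79 kW

With V across and R both known, P = V²/R gives the dissipation directly.
P = (220 V)² / 27.0 Ω = 1793 W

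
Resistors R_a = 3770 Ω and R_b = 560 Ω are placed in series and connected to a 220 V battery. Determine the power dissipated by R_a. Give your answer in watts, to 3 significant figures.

Since the resistors are in series they all carry the loop current I = V/R_total; the power in any one is I²R.
R_total = 3770 + 560 = 4330 Ω
I = V / R_total = 220 / 4330 = 0.05081 A
P_R_a = I² × R_a = (0.05081)² × 3770 = 9.732 W

9.73 W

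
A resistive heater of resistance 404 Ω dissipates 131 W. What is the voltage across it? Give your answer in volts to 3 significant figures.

The two known quantities fix the third via V = √(P R).
V = √(131 × 404) = 230.1 V

230 V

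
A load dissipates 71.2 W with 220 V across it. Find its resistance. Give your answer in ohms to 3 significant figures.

The two known quantities fix the third via R = V² / P.
R = (220)² / 71.2 = 679.8 Ω

680 Ω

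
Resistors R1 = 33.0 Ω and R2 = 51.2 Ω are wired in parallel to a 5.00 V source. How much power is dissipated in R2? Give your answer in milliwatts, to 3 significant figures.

488 mW

The supply voltage appears across each parallel branch — just use P = V²/R2.
P_R2 = V² / R2 = (5.00)² / 51.2 Ω = 0.4883 W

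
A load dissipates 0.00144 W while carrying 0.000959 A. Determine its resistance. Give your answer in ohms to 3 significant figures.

1570 Ω

Rearranging the power relation for the two known quantities gives R = P / I².
R = 0.00144 / (0.0009590)² = 1566 Ω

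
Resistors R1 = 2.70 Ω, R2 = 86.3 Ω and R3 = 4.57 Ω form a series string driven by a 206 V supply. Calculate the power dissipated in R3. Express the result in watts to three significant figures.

The current is common to all series resistors; compute it, then apply P = I²R for the target.
R_total = 2.70 + 86.3 + 4.57 = 93.57 Ω
I = V / R_total = 206 / 93.57 = 2.202 A
P_R3 = I² × R3 = (2.202)² × 4.57 = 22.15 W

22.2 W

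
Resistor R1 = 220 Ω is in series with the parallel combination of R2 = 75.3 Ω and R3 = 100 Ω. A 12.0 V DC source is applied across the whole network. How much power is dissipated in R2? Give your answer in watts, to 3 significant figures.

0.0510 W

Replace R2 and R3 with their parallel equivalent so the circuit becomes R1 in series with R_p.
R_p = (75.3×100)/(75.3+100) = 42.95 Ω
R_total = 220 + 42.95 = 263.0 Ω
I = V / R_total = 12.0 / 263.0 = 0.04564 A
Voltage across the parallel pair: V_p = I × R_p = 0.04564 × 42.95 = 1.960 V
With V_p across R2, its power is V_p²/R2.
P_R2 = (1.960)² / 75.3 = 0.05103 W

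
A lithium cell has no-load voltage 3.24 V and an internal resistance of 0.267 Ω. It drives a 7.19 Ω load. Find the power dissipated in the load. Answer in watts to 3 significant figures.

With r and R in series, I = ε/(r+R); the load dissipates I²R.
I = ε / (r + R) = 3.24 / (0.267 + 7.19) = 0.4345 A
P_load = I² R = (0.4345)² × 7.19 = 1.357 W

1.36 W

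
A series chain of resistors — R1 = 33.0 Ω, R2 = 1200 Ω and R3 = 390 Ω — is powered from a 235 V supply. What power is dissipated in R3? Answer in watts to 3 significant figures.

8.18 W

In a series string the same current flows through every resistor — find that current, then P = I²R for the one we want.
R_total = 33.0 + 1200 + 390 = 1623 Ω
I = V / R_total = 235 / 1623 = 0.1448 A
P_R3 = I² × R3 = (0.1448)² × 390 = 8.176 W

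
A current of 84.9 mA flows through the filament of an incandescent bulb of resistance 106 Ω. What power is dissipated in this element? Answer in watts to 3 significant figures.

0.764 W

Current and resistance are given, so P = I²R is the direct form.
P = (0.08490 A)² × 106 Ω = 0.7640 W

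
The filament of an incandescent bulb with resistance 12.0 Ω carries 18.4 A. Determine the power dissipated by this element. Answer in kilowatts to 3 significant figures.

Knowing I and R, the power is just I²R — no need to find V first.
P = (18.40 A)² × 12.0 Ω = 4063 W

4.06 kW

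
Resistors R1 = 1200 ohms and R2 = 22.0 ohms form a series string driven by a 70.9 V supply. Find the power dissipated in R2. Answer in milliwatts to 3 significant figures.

74.1 mW

Since the resistors are in series they all carry the loop current I = V/R_total; the power in any one is I²R.
R_total = 1200 + 22.0 = 1222 Ω
I = V / R_total = 70.9 / 1222 = 0.05802 A
P_R2 = I² × R2 = (0.05802)² × 22.0 = 0.07406 W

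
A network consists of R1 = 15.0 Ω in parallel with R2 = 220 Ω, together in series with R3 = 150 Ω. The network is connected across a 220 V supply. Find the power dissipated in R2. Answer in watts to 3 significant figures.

1.61 W

First find R_p for the parallel pair, then treat R_p + R3 as a series loop.
R_p = (15.0×220)/(15.0+220) = 14.04 Ω
R_total = R_p + 150 = 14.04 + 150 = 164.0 Ω
I = V / R_total = 220 / 164.0 = 1.341 A
Voltage across the parallel pair: V_p = I × R_p = 1.341 × 14.04 = 18.83 V
R2 has V_p across it, so P = V_p²/R2.
P_R2 = (18.83)² / 220 = 1.612 W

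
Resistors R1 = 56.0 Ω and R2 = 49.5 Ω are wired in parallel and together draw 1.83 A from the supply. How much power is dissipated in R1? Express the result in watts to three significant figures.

Parallel branches share V, not I — compute V via R_eq, then use V²/R for the target branch.
1/R_eq = 1/56.0 + 1/49.5 ⇒ R_eq = 26.27 Ω
V = I_total × R_eq = 1.830 × 26.27 = 48.08 V
P_R1 = V² / R1 = (48.08)² / 56.0 = 41.29 W

41.3 W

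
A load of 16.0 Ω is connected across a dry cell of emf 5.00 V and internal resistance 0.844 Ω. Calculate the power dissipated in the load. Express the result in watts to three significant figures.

The internal resistance and the load are in series, so the same I flows through both; get I from ε/(r+R), then I²R for the load.
I = ε / (r + R) = 5.00 / (0.844 + 16.0) = 0.2968 A
P_load = I² R = (0.2968)² × 16.0 = 1.410 W

1.41 W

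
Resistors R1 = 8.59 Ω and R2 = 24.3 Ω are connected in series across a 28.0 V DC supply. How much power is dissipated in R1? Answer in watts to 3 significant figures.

6.23 W

Every series element carries the same I. Get I from the total resistance, then P = I² × R1.
R_total = 8.59 + 24.3 = 32.89 Ω
I = V / R_total = 28.0 / 32.89 = 0.8513 A
P_R1 = I² × R1 = (0.8513)² × 8.59 = 6.226 W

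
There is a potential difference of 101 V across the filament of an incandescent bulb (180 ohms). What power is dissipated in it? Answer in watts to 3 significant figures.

Voltage and resistance are given, so P = V²/R is the one-step route.
P = (101 V)² / 180 Ω = 56.67 W

56.7 W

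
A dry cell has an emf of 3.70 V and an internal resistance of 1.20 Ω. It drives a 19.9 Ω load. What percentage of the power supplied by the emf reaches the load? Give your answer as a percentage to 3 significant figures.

Both r and R carry the same current, so the power split is just the resistance split: η = R/(R+r).
η = R / (R + r) = 19.9 / (19.9 + 1.20) = 0.9431

94.3 %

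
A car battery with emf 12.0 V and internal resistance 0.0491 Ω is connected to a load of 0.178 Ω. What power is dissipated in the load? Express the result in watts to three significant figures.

497 W

The internal resistance and the load are in series, so the same I flows through both; get I from ε/(r+R), then I²R for the load.
I = ε / (r + R) = 12.0 / (0.0491 + 0.178) = 52.84 A
P_load = I² R = (52.84)² × 0.178 = 497.0 W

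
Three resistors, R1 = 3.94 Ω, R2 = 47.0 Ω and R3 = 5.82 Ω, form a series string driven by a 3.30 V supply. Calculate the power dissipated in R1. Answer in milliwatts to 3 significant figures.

13.3 mW

Since the resistors are in series they all carry the loop current I = V/R_total; the power in any one is I²R.
R_total = 3.94 + 47.0 + 5.82 = 56.76 Ω
I = V / R_total = 3.30 / 56.76 = 0.05814 A
P_R1 = I² × R1 = (0.05814)² × 3.94 = 0.01332 W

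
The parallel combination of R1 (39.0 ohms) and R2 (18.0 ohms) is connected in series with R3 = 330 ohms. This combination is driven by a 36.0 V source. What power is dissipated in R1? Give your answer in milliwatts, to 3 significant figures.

43.0 mW

Collapse the R1‖R2 pair into one equivalent R_p; then R_p and R3 form a series string.
R_p = (39.0×18.0)/(39.0+18.0) = 12.32 Ω
R_total = R_p + 330 = 12.32 + 330 = 342.3 Ω
I = V / R_total = 36.0 / 342.3 = 0.1052 A
Voltage across the parallel pair: V_p = I × R_p = 0.1052 × 12.32 = 1.295 V
Use P = V²/R for R1 with V = V_p.
P_R1 = (1.295)² / 39.0 = 0.04301 W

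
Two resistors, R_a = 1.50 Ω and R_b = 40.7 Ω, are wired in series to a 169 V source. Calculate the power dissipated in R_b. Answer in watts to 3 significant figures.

653 W

Series elements share the same current, so find I first, then use P = I²R.
R_total = 1.50 + 40.7 = 42.20 Ω
I = V / R_total = 169 / 42.20 = 4.005 A
P_R_b = I² × R_b = (4.005)² × 40.7 = 652.7 W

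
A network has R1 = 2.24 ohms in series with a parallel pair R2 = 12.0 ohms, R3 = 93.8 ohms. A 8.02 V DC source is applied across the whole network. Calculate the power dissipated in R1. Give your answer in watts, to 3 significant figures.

First combine the parallel branches into one equivalent R_p, then R1 + R_p is a series pair.
R_p = (12.0×93.8)/(12.0+93.8) = 10.64 Ω
R_total = 2.24 + 10.64 = 12.88 Ω
I = V / R_total = 8.02 / 12.88 = 0.6227 A
R1 is in the main series path, so its power is I²R1.
P_R1 = (0.6227)² × 2.24 = 0.8686 W

0.869 W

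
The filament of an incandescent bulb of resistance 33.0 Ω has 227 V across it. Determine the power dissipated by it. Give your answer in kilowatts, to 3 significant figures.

1.56 kW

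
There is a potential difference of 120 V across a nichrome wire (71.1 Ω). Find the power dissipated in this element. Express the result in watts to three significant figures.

With V across and R both known, P = V²/R gives the dissipation directly.
P = (120 V)² / 71.1 Ω = 202.5 W

203 W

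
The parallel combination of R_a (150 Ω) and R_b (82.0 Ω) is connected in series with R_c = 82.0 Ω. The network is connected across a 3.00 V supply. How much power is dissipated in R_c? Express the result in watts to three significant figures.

First find R_p for the parallel pair, then treat R_p + R_c as a series loop.
R_p = (150×82.0)/(150+82.0) = 53.02 Ω
R_total = R_p + 82.0 = 53.02 + 82.0 = 135.0 Ω
I = V / R_total = 3.00 / 135.0 = 0.02222 A
R_c carries the full series current, so P = I²R.
P_R_c = (0.02222)² × 82.0 = 0.04048 W

0.0405 W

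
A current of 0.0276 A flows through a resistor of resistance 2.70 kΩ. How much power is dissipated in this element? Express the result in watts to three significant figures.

2.06 W

Knowing I and R, the power is just I²R — no need to find V first.
P = (0.02760 A)² × 2700 Ω = 2.057 W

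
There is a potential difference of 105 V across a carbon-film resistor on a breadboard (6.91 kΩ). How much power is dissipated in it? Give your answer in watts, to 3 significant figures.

1.60 W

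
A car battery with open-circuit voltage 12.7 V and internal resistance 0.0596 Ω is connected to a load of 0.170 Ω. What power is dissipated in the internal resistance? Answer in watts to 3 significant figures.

r is in series with the load, so it carries the full circuit current — the loss in it is I²r.
I = ε / (r + R) = 12.7 / (0.0596 + 0.170) = 55.31 A
P_int = I² r = (55.31)² × 0.0596 = 182.4 W

182 W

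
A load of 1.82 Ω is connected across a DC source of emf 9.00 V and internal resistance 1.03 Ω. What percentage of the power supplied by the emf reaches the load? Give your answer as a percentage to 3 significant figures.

63.9 %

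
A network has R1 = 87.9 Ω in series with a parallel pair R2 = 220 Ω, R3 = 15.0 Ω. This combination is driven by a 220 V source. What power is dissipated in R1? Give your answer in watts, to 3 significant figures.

409 W

First combine the parallel branches into one equivalent R_p, then R1 + R_p is a series pair.
R_p = (220×15.0)/(220+15.0) = 14.04 Ω
R_total = 87.9 + 14.04 = 101.9 Ω
I = V / R_total = 220 / 101.9 = 2.158 A
All the current flows through R1; use P = I²R.
P_R1 = (2.158)² × 87.9 = 409.4 W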